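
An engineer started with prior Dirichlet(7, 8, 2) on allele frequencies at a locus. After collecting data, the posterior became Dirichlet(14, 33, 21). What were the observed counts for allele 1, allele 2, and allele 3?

counts (7, 25, 19)

For a Dirichlet(α) prior with multinomial counts c, the posterior is Dirichlet(α + c) componentwise.
Counts are posterior − prior componentwise: 14−7=7, 33−8=25, 21−2=19.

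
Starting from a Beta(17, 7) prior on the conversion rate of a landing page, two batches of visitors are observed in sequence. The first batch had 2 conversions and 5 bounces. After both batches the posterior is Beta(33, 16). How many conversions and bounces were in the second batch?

Sequential conjugate updates are equivalent to a single update on the pooled data, so total successes = posterior α − prior α and total failures = posterior β − prior β.
Total across both batches: 33−17=16 conversions, 16−7=9 bounces.
Subtract the first batch: 16−2=14 conversions and 9−5=4 bounces.

14 conversions and 4 bounces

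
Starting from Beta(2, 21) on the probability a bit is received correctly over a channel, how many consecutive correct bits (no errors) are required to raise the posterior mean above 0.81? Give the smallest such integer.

k = 88

After k correct bits and 0 errors the posterior is Beta(2+k, 21), with mean (2+k)/(2+21+k).
Set (2+k)/(23+k) > 0.81 and solve: k > (0.81·23 − 2)/(1 − 0.81) = 87.526.
The smallest integer exceeding 87.526 is 88, and checking k=88: (90)/(111) = 0.8108 > 0.81.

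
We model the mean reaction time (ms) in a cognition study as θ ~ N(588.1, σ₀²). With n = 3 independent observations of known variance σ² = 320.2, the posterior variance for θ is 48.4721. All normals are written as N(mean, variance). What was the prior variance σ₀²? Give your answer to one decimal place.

For the Normal–Normal model with known σ², precisions add: τ_n = τ₀ + n/σ².
So 1/σ₀² = 1/48.4721 − 3/320.2 = 0.020630 − 0.009369 = 0.011261.
Hence σ₀² = 1/0.011261 ≈ 88.8.

σ₀² = 88.8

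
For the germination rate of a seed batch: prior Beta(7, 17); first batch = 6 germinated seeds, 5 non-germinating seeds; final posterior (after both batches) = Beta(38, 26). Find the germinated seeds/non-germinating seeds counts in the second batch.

Because Beta–binomial updating is additive in the counts, the combined data contributed (α_post−α_prior, β_post−β_prior) successes and failures.
Total across both batches: 38−7=31 germinated seeds, 26−17=9 non-germinating seeds.
Subtract the first batch: 31−6=25 germinated seeds and 9−5=4 non-germinating seeds.

25 germinated seeds and 4 non-germinating seeds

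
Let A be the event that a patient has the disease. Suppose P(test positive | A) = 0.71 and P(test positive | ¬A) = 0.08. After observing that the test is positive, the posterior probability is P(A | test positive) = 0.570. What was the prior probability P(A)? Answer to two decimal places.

In odds form, posterior odds = prior odds × likelihood ratio, so prior odds = posterior odds ÷ LR.
Posterior odds = 0.570/(1−0.570) = 1.3256. LR = 0.71/0.08 = 8.8750.
Prior odds = 1.3256/8.8750 = 0.1494, so P(A) = 0.1494/(1+0.1494) ≈ 0.13.

P(A) = 0.13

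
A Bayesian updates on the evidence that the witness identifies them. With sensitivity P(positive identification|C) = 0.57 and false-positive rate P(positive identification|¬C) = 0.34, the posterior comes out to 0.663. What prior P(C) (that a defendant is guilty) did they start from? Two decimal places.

P(C) = 0.54

In odds form, posterior odds = prior odds × likelihood ratio, so prior odds = posterior odds ÷ LR.
Posterior odds = 0.663/(1−0.663) = 1.9674. LR = 0.57/0.34 = 1.6765.
Prior odds = 1.9674/1.6765 = 1.1735, so P(C) = 1.1735/(1+1.1735) ≈ 0.54.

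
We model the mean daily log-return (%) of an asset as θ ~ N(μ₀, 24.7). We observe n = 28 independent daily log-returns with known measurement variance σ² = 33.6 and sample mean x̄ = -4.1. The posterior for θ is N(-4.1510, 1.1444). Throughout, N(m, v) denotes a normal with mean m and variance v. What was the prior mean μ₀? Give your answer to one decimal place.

With known observation variance, the Normal–Normal posterior has precision τ_n = τ₀ + n/σ² and mean μ_n = (τ₀μ₀ + (n/σ²)x̄)/τ_n.
Here τ₀ = 1/24.7 = 0.040486 and τ_data = 28/33.6 = 0.833333, so τ_n = 0.873819.
Rearranging for μ₀: μ₀ = (μ_n·τ_n − τ_data·x̄)/τ₀ = (-4.1510·0.873819 − 0.833333·-4.1) / 0.040486 = -0.210557/0.040486 ≈ -5.2.

μ₀ = -5.2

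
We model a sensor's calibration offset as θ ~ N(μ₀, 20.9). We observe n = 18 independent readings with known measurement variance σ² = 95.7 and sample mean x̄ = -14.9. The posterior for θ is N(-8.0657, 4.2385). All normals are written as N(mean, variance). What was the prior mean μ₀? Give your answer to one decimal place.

The posterior mean is a precision-weighted average: μ_n = (τ₀μ₀ + τ_data·x̄)/(τ₀+τ_data), with τ₀=1/σ₀² and τ_data=n/σ².
Here τ₀ = 1/20.9 = 0.047847 and τ_data = 18/95.7 = 0.188088, so τ_n = 0.235935.
Rearranging for μ₀: μ₀ = (μ_n·τ_n − τ_data·x̄)/τ₀ = (-8.0657·0.235935 − 0.188088·-14.9) / 0.047847 = 0.899530/0.047847 ≈ 18.8.

μ₀ = 18.8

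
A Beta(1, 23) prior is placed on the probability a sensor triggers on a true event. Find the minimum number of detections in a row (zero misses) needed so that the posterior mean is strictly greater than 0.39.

After k detections and 0 misses the posterior is Beta(1+k, 23), with mean (1+k)/(1+23+k).
Set (1+k)/(24+k) > 0.39 and solve: k > (0.39·24 − 1)/(1 − 0.39) = 13.705.
The smallest integer exceeding 13.705 is 14, and checking k=14: (15)/(38) = 0.3947 > 0.39.

k = 14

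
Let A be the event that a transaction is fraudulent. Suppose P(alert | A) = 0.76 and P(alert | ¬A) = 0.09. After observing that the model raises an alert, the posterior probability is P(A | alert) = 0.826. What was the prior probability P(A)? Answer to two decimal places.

P(A) = 0.36

Bayes' rule in odds form gives O(A|E) = O(A)·[P(E|A)/P(E|¬A)], hence O(A) = O(A|E)/LR.
Posterior odds = 0.826/(1−0.826) = 4.7471. LR = 0.76/0.09 = 8.4444.
Prior odds = 4.7471/8.4444 = 0.5622, so P(A) = 0.5622/(1+0.5622) ≈ 0.36.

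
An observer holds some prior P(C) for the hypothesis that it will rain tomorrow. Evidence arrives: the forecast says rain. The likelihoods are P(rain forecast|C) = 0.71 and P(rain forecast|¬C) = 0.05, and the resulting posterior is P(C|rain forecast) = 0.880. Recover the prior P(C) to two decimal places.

Bayes' rule in odds form gives O(C|E) = O(C)·[P(E|C)/P(E|¬C)], hence O(C) = O(C|E)/LR.
Posterior odds = 0.880/(1−0.880) = 7.3333. LR = 0.71/0.05 = 14.2000.
Prior odds = 7.3333/14.2000 = 0.5164, so P(C) = 0.5164/(1+0.5164) ≈ 0.34.

P(C) = 0.34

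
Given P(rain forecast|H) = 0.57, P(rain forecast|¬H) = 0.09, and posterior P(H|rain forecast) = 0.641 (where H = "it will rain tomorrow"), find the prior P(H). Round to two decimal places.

Bayes' rule in odds form gives O(H|E) = O(H)·[P(E|H)/P(E|¬H)], hence O(H) = O(H|E)/LR.
Posterior odds = 0.641/(1−0.641) = 1.7855. LR = 0.57/0.09 = 6.3333.
Prior odds = 1.7855/6.3333 = 0.2819, so P(H) = 0.2819/(1+0.2819) ≈ 0.22.

P(H) = 0.22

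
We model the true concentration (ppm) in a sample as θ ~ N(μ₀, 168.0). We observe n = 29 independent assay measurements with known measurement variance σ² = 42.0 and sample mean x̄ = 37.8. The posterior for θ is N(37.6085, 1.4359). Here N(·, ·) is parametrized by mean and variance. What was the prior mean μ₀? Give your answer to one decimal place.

The posterior mean is a precision-weighted average: μ_n = (τ₀μ₀ + τ_data·x̄)/(τ₀+τ_data), with τ₀=1/σ₀² and τ_data=n/σ².
Here τ₀ = 1/168.0 = 0.005952 and τ_data = 29/42.0 = 0.690476, so τ_n = 0.696428.
Rearranging for μ₀: μ₀ = (μ_n·τ_n − τ_data·x̄)/τ₀ = (37.6085·0.696428 − 0.690476·37.8) / 0.005952 = 0.091620/0.005952 ≈ 15.4.

μ₀ = 15.4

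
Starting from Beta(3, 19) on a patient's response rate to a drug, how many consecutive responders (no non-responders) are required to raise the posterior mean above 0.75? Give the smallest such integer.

k = 55

After k responders and 0 non-responders the posterior is Beta(3+k, 19), with mean (3+k)/(3+19+k).
Set (3+k)/(22+k) > 0.75 and solve: k > (0.75·22 − 3)/(1 − 0.75) = 54.000.
The smallest integer exceeding 54.000 is 55, and checking k=55: (58)/(77) = 0.7532 > 0.75.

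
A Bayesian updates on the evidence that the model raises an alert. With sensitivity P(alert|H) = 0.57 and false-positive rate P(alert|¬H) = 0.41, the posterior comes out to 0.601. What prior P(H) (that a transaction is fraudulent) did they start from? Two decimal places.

P(H) = 0.52

Bayes' rule in odds form gives O(H|E) = O(H)·[P(E|H)/P(E|¬H)], hence O(H) = O(H|E)/LR.
Posterior odds = 0.601/(1−0.601) = 1.5063. LR = 0.57/0.41 = 1.3902.
Prior odds = 1.5063/1.3902 = 1.0835, so P(H) = 1.0835/(1+1.0835) ≈ 0.52.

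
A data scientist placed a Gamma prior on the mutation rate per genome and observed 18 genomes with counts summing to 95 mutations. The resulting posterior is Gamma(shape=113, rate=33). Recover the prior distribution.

A Gamma(α, β) prior (rate parametrization) on a Poisson rate with n observations summing to S gives posterior Gamma(α+S, β+n).
So α = 113 − 95 = 18 and β = 33 − 18 = 15.

Gamma(shape=18, rate=15)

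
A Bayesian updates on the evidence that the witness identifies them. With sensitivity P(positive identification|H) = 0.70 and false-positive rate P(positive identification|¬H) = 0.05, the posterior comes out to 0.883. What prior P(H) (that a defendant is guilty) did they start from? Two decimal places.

P(H) = 0.35

Bayes' rule in odds form gives O(H|E) = O(H)·[P(E|H)/P(E|¬H)], hence O(H) = O(H|E)/LR.
Posterior odds = 0.883/(1−0.883) = 7.5470. LR = 0.70/0.05 = 14.0000.
Prior odds = 7.5470/14.0000 = 0.5391, so P(H) = 0.5391/(1+0.5391) ≈ 0.35.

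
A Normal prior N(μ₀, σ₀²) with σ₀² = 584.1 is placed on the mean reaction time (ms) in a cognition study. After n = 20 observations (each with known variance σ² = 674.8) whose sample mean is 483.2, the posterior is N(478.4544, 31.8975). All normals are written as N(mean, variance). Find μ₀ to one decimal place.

μ₀ = 396.3

The posterior mean is a precision-weighted average: μ_n = (τ₀μ₀ + τ_data·x̄)/(τ₀+τ_data), with τ₀=1/σ₀² and τ_data=n/σ².
Here τ₀ = 1/584.1 = 0.001712 and τ_data = 20/674.8 = 0.029638, so τ_n = 0.031350.
Rearranging for μ₀: μ₀ = (μ_n·τ_n − τ_data·x̄)/τ₀ = (478.4544·0.031350 − 0.029638·483.2) / 0.001712 = 0.678464/0.001712 ≈ 396.3.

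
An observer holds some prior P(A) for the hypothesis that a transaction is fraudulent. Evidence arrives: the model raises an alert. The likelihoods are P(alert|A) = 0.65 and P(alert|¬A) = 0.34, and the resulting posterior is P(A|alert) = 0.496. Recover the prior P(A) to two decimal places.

Bayes' rule in odds form gives O(A|E) = O(A)·[P(E|A)/P(E|¬A)], hence O(A) = O(A|E)/LR.
Posterior odds = 0.496/(1−0.496) = 0.9841. LR = 0.65/0.34 = 1.9118.
Prior odds = 0.9841/1.9118 = 0.5148, so P(A) = 0.5148/(1+0.5148) ≈ 0.34.

P(A) = 0.34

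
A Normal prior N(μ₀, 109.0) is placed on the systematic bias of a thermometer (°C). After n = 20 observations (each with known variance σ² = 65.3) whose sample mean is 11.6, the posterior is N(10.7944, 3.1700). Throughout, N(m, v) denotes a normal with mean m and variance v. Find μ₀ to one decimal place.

μ₀ = -16.1

The posterior mean is a precision-weighted average: μ_n = (τ₀μ₀ + τ_data·x̄)/(τ₀+τ_data), with τ₀=1/σ₀² and τ_data=n/σ².
Here τ₀ = 1/109.0 = 0.009174 and τ_data = 20/65.3 = 0.306279, so τ_n = 0.315453.
Rearranging for μ₀: μ₀ = (μ_n·τ_n − τ_data·x̄)/τ₀ = (10.7944·0.315453 − 0.306279·11.6) / 0.009174 = -0.147711/0.009174 ≈ -16.1.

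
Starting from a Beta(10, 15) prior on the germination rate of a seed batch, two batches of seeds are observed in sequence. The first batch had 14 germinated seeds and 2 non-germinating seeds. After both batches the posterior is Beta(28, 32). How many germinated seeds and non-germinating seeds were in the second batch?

4 germinated seeds and 15 non-germinating seeds

Sequential conjugate updates are equivalent to a single update on the pooled data, so total successes = posterior α − prior α and total failures = posterior β − prior β.
Total across both batches: 28−10=18 germinated seeds, 32−15=17 non-germinating seeds.
Subtract the first batch: 18−14=4 germinated seeds and 17−2=15 non-germinating seeds.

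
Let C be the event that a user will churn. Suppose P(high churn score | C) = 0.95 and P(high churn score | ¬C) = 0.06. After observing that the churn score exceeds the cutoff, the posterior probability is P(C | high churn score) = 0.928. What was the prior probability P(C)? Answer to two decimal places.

In odds form, posterior odds = prior odds × likelihood ratio, so prior odds = posterior odds ÷ LR.
Posterior odds = 0.928/(1−0.928) = 12.8889. LR = 0.95/0.06 = 15.8333.
Prior odds = 12.8889/15.8333 = 0.8140, so P(C) = 0.8140/(1+0.8140) ≈ 0.45.

P(C) = 0.45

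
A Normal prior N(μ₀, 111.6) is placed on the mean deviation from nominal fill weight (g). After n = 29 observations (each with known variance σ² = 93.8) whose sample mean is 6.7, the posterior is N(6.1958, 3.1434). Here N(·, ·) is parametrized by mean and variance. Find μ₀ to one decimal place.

With known observation variance, the Normal–Normal posterior has precision τ_n = τ₀ + n/σ² and mean μ_n = (τ₀μ₀ + (n/σ²)x̄)/τ_n.
Here τ₀ = 1/111.6 = 0.008961 and τ_data = 29/93.8 = 0.309168, so τ_n = 0.318129.
Rearranging for μ₀: μ₀ = (μ_n·τ_n − τ_data·x̄)/τ₀ = (6.1958·0.318129 − 0.309168·6.7) / 0.008961 = -0.100362/0.008961 ≈ -11.2.

μ₀ = -11.2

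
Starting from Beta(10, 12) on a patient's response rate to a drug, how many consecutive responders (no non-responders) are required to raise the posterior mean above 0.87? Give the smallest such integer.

After k responders and 0 non-responders the posterior is Beta(10+k, 12), with mean (10+k)/(10+12+k).
Set (10+k)/(22+k) > 0.87 and solve: k > (0.87·22 − 10)/(1 − 0.87) = 70.308.
The smallest integer exceeding 70.308 is 71, and checking k=71: (81)/(93) = 0.8710 > 0.87.

k = 71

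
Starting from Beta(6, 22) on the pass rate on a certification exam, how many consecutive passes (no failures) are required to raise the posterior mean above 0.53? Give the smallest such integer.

k = 19

After k passes and 0 failures the posterior is Beta(6+k, 22), with mean (6+k)/(6+22+k).
Set (6+k)/(28+k) > 0.53 and solve: k > (0.53·28 − 6)/(1 − 0.53) = 18.809.
The smallest integer exceeding 18.809 is 19, and checking k=19: (25)/(47) = 0.5319 > 0.53.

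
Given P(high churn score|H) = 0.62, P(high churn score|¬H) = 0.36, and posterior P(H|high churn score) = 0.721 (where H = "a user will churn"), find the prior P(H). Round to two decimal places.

P(H) = 0.60

Bayes' rule in odds form gives O(H|E) = O(H)·[P(E|H)/P(E|¬H)], hence O(H) = O(H|E)/LR.
Posterior odds = 0.721/(1−0.721) = 2.5842. LR = 0.62/0.36 = 1.7222.
Prior odds = 2.5842/1.7222 = 1.5005, so P(H) = 1.5005/(1+1.5005) ≈ 0.60.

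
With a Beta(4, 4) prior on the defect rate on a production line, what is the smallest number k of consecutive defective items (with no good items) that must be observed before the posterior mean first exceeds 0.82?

After k defective items and 0 good items the posterior is Beta(4+k, 4), with mean (4+k)/(4+4+k).
Set (4+k)/(8+k) > 0.82 and solve: k > (0.82·8 − 4)/(1 − 0.82) = 14.222.
The smallest integer exceeding 14.222 is 15, and checking k=15: (19)/(23) = 0.8261 > 0.82.

k = 15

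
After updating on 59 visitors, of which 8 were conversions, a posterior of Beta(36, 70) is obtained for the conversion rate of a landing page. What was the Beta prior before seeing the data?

Under Beta–binomial conjugacy the posterior parameters are (α+s, β+f).
Subtract the data counts: 36−8=28, 70−51=19.

Beta(28, 19)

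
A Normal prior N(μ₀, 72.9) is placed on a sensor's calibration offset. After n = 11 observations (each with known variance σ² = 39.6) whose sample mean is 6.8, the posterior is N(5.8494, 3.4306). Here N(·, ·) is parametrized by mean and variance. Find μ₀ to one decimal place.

μ₀ = -13.4

The posterior mean is a precision-weighted average: μ_n = (τ₀μ₀ + τ_data·x̄)/(τ₀+τ_data), with τ₀=1/σ₀² and τ_data=n/σ².
Here τ₀ = 1/72.9 = 0.013717 and τ_data = 11/39.6 = 0.277778, so τ_n = 0.291495.
Rearranging for μ₀: μ₀ = (μ_n·τ_n − τ_data·x̄)/τ₀ = (5.8494·0.291495 − 0.277778·6.8) / 0.013717 = -0.183820/0.013717 ≈ -13.4.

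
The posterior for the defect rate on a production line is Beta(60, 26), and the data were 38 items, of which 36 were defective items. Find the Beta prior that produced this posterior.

Beta(24, 24)

A Beta(a, b) prior with s successes and f failures in binomial data gives a Beta(a+s, b+f) posterior.
Subtract the data counts: 60−36=24, 26−2=24.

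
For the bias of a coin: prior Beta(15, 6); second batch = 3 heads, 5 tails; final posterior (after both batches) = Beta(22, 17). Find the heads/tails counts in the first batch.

Because Beta–binomial updating is additive in the counts, the combined data contributed (α_post−α_prior, β_post−β_prior) successes and failures.
Total across both batches: 22−15=7 heads, 17−6=11 tails.
Subtract the second batch: 7−3=4 heads and 11−5=6 tails.

4 heads and 6 tails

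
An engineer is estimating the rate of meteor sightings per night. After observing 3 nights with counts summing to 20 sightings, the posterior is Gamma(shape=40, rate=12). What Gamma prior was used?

A Gamma(α, β) prior (rate parametrization) on a Poisson rate with n observations summing to S gives posterior Gamma(α+S, β+n).
So α = 40 − 20 = 20 and β = 12 − 3 = 9.

Gamma(shape=20, rate=9)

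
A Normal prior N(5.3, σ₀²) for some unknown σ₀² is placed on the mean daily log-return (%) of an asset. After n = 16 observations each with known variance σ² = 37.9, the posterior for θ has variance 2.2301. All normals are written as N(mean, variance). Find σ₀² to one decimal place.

σ₀² = 38.1

Posterior precision equals prior precision plus data precision: 1/σ_n² = 1/σ₀² + n/σ².
So 1/σ₀² = 1/2.2301 − 16/37.9 = 0.448410 − 0.422164 = 0.026246.
Hence σ₀² = 1/0.026246 ≈ 38.1.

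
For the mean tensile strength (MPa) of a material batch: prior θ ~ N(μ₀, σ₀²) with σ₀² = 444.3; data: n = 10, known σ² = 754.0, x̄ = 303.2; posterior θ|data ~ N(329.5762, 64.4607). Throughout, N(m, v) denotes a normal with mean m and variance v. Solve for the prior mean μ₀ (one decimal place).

μ₀ = 485.0

The posterior mean is a precision-weighted average: μ_n = (τ₀μ₀ + τ_data·x̄)/(τ₀+τ_data), with τ₀=1/σ₀² and τ_data=n/σ².
Here τ₀ = 1/444.3 = 0.002251 and τ_data = 10/754.0 = 0.013263, so τ_n = 0.015514.
Rearranging for μ₀: μ₀ = (μ_n·τ_n − τ_data·x̄)/τ₀ = (329.5762·0.015514 − 0.013263·303.2) / 0.002251 = 1.091704/0.002251 ≈ 485.0.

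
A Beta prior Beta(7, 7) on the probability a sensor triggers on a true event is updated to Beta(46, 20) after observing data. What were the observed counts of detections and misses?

39 detections and 13 misses

Beta is conjugate to the binomial likelihood: posterior = Beta(a+s, b+f).
So s = 46 − 7 = 39 and f = 20 − 7 = 13.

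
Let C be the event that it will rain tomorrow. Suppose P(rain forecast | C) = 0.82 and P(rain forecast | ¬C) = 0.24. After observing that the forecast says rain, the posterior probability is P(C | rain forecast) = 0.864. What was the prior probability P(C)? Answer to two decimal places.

P(C) = 0.65

In odds form, posterior odds = prior odds × likelihood ratio, so prior odds = posterior odds ÷ LR.
Posterior odds = 0.864/(1−0.864) = 6.3529. LR = 0.82/0.24 = 3.4167.
Prior odds = 6.3529/3.4167 = 1.8594, so P(C) = 1.8594/(1+1.8594) ≈ 0.65.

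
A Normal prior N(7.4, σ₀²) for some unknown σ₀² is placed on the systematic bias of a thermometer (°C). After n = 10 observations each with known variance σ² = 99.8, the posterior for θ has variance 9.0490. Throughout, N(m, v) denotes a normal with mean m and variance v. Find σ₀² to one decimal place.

For the Normal–Normal model with known σ², precisions add: τ_n = τ₀ + n/σ².
So 1/σ₀² = 1/9.0490 − 10/99.8 = 0.110509 − 0.100200 = 0.010309.
Hence σ₀² = 1/0.010309 ≈ 97.0.

σ₀² = 97.0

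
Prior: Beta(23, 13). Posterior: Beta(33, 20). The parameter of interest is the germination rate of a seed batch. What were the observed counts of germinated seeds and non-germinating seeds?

Beta is conjugate to the binomial likelihood: posterior = Beta(α+s, β+f).
Match parameters: s=33−23=10, f=20−13=7.

10 germinated seeds and 7 non-germinating seeds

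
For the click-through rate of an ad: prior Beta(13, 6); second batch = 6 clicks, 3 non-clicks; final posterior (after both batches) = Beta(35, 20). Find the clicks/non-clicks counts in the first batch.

Because Beta–binomial updating is additive in the counts, the combined data contributed (α_post−α_prior, β_post−β_prior) successes and failures.
Total across both batches: 35−13=22 clicks, 20−6=14 non-clicks.
Subtract the second batch: 22−6=16 clicks and 14−3=11 non-clicks.

16 clicks and 11 non-clicks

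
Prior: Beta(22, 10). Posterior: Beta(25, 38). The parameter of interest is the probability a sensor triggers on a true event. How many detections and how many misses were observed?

A Beta(a, b) prior with s successes and f failures in binomial data gives a Beta(a+s, b+f) posterior.
Match parameters: s=25−22=3, f=38−10=28.

3 detections and 28 misses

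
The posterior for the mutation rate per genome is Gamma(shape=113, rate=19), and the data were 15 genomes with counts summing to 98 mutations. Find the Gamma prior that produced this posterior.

Gamma–Poisson conjugacy: posterior shape = α + Σxᵢ, posterior rate = β + n.
So α = 113 − 98 = 15 and β = 19 − 15 = 4.

Gamma(shape=15, rate=4)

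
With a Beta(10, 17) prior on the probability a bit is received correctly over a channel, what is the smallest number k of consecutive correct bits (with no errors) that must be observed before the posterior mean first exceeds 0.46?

k = 5

After k correct bits and 0 errors the posterior is Beta(10+k, 17), with mean (10+k)/(10+17+k).
Set (10+k)/(27+k) > 0.46 and solve: k > (0.46·27 − 10)/(1 − 0.46) = 4.481.
The smallest integer exceeding 4.481 is 5, and checking k=5: (15)/(32) = 0.4688 > 0.46.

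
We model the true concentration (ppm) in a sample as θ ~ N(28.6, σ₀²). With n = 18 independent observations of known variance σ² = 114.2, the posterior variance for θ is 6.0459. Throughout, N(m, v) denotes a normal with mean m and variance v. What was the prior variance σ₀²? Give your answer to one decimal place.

σ₀² = 128.5

Posterior precision equals prior precision plus data precision: 1/σ_n² = 1/σ₀² + n/σ².
So 1/σ₀² = 1/6.0459 − 18/114.2 = 0.165401 − 0.157618 = 0.007783.
Hence σ₀² = 1/0.007783 ≈ 128.5.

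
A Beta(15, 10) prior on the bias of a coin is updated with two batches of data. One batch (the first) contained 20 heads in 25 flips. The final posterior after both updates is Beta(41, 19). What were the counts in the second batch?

6 heads and 4 tails

Sequential conjugate updates are equivalent to a single update on the pooled data, so total successes = posterior α − prior α and total failures = posterior β − prior β.
Total across both batches: 41−15=26 heads, 19−10=9 tails.
Subtract the first batch: 26−20=6 heads and 9−5=4 tails.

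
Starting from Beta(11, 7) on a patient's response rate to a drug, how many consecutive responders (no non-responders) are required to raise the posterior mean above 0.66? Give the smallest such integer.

k = 3

After k responders and 0 non-responders the posterior is Beta(11+k, 7), with mean (11+k)/(11+7+k).
Set (11+k)/(18+k) > 0.66 and solve: k > (0.66·18 − 11)/(1 − 0.66) = 2.588.
The smallest integer exceeding 2.588 is 3, and checking k=3: (14)/(21) = 0.6667 > 0.66.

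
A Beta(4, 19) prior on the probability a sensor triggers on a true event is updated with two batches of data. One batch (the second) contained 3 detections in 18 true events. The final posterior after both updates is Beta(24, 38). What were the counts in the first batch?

17 detections and 4 misses

Sequential conjugate updates are equivalent to a single update on the pooled data, so total successes = posterior α − prior α and total failures = posterior β − prior β.
Total across both batches: 24−4=20 detections, 38−19=19 misses.
Subtract the second batch: 20−3=17 detections and 19−15=4 misses.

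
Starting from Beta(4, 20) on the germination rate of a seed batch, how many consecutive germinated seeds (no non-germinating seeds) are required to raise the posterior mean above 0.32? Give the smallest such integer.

After k germinated seeds and 0 non-germinating seeds the posterior is Beta(4+k, 20), with mean (4+k)/(4+20+k).
Set (4+k)/(24+k) > 0.32 and solve: k > (0.32·24 − 4)/(1 − 0.32) = 5.412.
The smallest integer exceeding 5.412 is 6.

k = 6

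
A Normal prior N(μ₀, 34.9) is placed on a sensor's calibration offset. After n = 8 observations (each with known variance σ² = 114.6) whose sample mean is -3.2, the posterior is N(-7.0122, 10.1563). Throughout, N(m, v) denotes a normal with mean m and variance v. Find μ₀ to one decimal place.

The posterior mean is a precision-weighted average: μ_n = (τ₀μ₀ + τ_data·x̄)/(τ₀+τ_data), with τ₀=1/σ₀² and τ_data=n/σ².
Here τ₀ = 1/34.9 = 0.028653 and τ_data = 8/114.6 = 0.069808, so τ_n = 0.098461.
Rearranging for μ₀: μ₀ = (μ_n·τ_n − τ_data·x̄)/τ₀ = (-7.0122·0.098461 − 0.069808·-3.2) / 0.028653 = -0.467043/0.028653 ≈ -16.3.

μ₀ = -16.3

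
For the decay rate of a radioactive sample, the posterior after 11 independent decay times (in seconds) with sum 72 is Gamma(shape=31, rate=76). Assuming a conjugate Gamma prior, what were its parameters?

Gamma(shape=20, rate=4)

Gamma–exponential conjugacy: posterior shape = α + n, posterior rate = β + Σtᵢ.
So α = 31 − 11 = 20 and β = 76 − 72 = 4.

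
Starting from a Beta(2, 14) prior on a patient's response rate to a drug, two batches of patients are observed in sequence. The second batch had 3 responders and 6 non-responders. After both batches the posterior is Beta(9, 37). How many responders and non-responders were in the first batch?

Because Beta–binomial updating is additive in the counts, the combined data contributed (α_post−α_prior, β_post−β_prior) successes and failures.
Total across both batches: 9−2=7 responders, 37−14=23 non-responders.
Subtract the second batch: 7−3=4 responders and 23−6=17 non-responders.

4 responders and 17 non-responders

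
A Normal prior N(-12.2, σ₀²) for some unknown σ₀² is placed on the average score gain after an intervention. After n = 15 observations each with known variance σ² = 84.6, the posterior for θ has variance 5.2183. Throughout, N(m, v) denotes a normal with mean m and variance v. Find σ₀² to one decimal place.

σ₀² = 69.8

Posterior precision equals prior precision plus data precision: 1/σ_n² = 1/σ₀² + n/σ².
So 1/σ₀² = 1/5.2183 − 15/84.6 = 0.191633 − 0.177305 = 0.014328.
Hence σ₀² = 1/0.014328 ≈ 69.8.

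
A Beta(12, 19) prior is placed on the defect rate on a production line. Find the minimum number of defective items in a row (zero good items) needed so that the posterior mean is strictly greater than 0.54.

k = 11

After k defective items and 0 good items the posterior is Beta(12+k, 19), with mean (12+k)/(12+19+k).
Set (12+k)/(31+k) > 0.54 and solve: k > (0.54·31 − 12)/(1 − 0.54) = 10.304.
The smallest integer exceeding 10.304 is 11.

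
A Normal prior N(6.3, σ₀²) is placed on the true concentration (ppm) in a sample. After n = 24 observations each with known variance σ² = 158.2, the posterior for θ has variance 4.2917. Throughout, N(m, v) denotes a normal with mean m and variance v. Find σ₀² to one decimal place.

σ₀² = 12.3

For the Normal–Normal model with known σ², precisions add: τ_n = τ₀ + n/σ².
So 1/σ₀² = 1/4.2917 − 24/158.2 = 0.233008 − 0.151707 = 0.081301.
Hence σ₀² = 1/0.081301 ≈ 12.3.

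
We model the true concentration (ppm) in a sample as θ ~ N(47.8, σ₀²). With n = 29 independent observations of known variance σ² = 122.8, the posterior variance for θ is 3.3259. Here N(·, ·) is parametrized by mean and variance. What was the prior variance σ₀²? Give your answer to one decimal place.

Posterior precision equals prior precision plus data precision: 1/σ_n² = 1/σ₀² + n/σ².
So 1/σ₀² = 1/3.3259 − 29/122.8 = 0.300670 − 0.236156 = 0.064514.
Hence σ₀² = 1/0.064514 ≈ 15.5.

σ₀² = 15.5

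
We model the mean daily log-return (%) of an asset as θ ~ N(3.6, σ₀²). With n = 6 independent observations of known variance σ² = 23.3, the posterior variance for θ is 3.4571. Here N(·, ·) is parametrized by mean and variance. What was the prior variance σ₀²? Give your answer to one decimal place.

For the Normal–Normal model with known σ², precisions add: τ_n = τ₀ + n/σ².
So 1/σ₀² = 1/3.4571 − 6/23.3 = 0.289260 − 0.257511 = 0.031749.
Hence σ₀² = 1/0.031749 ≈ 31.5.

σ₀² = 31.5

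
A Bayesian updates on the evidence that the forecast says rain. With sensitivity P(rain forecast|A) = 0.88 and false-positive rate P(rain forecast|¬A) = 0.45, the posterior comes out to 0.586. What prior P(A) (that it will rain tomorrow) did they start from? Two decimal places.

P(A) = 0.42

Bayes' rule in odds form gives O(A|E) = O(A)·[P(E|A)/P(E|¬A)], hence O(A) = O(A|E)/LR.
Posterior odds = 0.586/(1−0.586) = 1.4155. LR = 0.88/0.45 = 1.9556.
Prior odds = 1.4155/1.9556 = 0.7238, so P(A) = 0.7238/(1+0.7238) ≈ 0.42.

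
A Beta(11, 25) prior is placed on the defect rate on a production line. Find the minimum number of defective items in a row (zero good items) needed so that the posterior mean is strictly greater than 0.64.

After k defective items and 0 good items the posterior is Beta(11+k, 25), with mean (11+k)/(11+25+k).
Set (11+k)/(36+k) > 0.64 and solve: k > (0.64·36 − 11)/(1 − 0.64) = 33.444.
The smallest integer exceeding 33.444 is 34.

k = 34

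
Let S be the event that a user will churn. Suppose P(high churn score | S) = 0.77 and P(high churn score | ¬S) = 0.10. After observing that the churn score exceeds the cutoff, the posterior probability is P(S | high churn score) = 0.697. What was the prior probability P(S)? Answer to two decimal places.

P(S) = 0.23

Bayes' rule in odds form gives O(S|E) = O(S)·[P(E|S)/P(E|¬S)], hence O(S) = O(S|E)/LR.
Posterior odds = 0.697/(1−0.697) = 2.3003. LR = 0.77/0.10 = 7.7000.
Prior odds = 2.3003/7.7000 = 0.2987, so P(S) = 0.2987/(1+0.2987) ≈ 0.23.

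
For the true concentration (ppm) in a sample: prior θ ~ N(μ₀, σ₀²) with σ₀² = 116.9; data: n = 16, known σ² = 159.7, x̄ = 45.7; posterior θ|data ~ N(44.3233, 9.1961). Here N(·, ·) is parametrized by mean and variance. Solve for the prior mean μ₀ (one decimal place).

μ₀ = 28.2

The posterior mean is a precision-weighted average: μ_n = (τ₀μ₀ + τ_data·x̄)/(τ₀+τ_data), with τ₀=1/σ₀² and τ_data=n/σ².
Here τ₀ = 1/116.9 = 0.008554 and τ_data = 16/159.7 = 0.100188, so τ_n = 0.108742.
Rearranging for μ₀: μ₀ = (μ_n·τ_n − τ_data·x̄)/τ₀ = (44.3233·0.108742 − 0.100188·45.7) / 0.008554 = 0.241213/0.008554 ≈ 28.2.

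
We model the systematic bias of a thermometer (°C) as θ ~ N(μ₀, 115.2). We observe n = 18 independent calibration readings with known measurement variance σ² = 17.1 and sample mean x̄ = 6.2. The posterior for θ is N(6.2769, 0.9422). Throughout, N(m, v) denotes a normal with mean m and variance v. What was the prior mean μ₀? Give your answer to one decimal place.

μ₀ = 15.6

The posterior mean is a precision-weighted average: μ_n = (τ₀μ₀ + τ_data·x̄)/(τ₀+τ_data), with τ₀=1/σ₀² and τ_data=n/σ².
Here τ₀ = 1/115.2 = 0.008681 and τ_data = 18/17.1 = 1.052632, so τ_n = 1.061313.
Rearranging for μ₀: μ₀ = (μ_n·τ_n − τ_data·x̄)/τ₀ = (6.2769·1.061313 − 1.052632·6.2) / 0.008681 = 0.135437/0.008681 ≈ 15.6.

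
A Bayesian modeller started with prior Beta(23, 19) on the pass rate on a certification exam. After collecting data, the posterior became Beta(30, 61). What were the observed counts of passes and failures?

7 passes and 42 failures

A Beta(a, b) prior with s successes and f failures in binomial data gives a Beta(a+s, b+f) posterior.
Match parameters: s=30−23=7, f=61−19=42.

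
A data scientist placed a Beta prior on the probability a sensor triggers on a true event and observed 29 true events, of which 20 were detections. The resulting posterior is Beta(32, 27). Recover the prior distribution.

Under Beta–binomial conjugacy the posterior parameters are (a+s, b+f).
So a = 32 − 20 = 12 and b = 27 − 9 = 18.

Beta(12, 18)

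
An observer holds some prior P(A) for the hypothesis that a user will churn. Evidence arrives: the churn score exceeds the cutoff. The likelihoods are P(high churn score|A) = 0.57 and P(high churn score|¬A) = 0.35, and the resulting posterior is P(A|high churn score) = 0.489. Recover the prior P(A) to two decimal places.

In odds form, posterior odds = prior odds × likelihood ratio, so prior odds = posterior odds ÷ LR.
Posterior odds = 0.489/(1−0.489) = 0.9569. LR = 0.57/0.35 = 1.6286.
Prior odds = 0.9569/1.6286 = 0.5876, so P(A) = 0.5876/(1+0.5876) ≈ 0.37.

P(A) = 0.37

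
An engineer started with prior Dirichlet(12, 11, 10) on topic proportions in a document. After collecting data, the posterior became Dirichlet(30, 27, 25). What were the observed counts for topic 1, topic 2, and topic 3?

counts (18, 16, 15)

For a Dirichlet(α) prior with multinomial counts c, the posterior is Dirichlet(α + c) componentwise.
Counts are posterior − prior componentwise: 30−12=18, 27−11=16, 25−10=15.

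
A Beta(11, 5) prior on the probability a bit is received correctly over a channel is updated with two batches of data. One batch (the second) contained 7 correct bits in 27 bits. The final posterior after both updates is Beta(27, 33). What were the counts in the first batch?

9 correct bits and 8 errors

Because Beta–binomial updating is additive in the counts, the combined data contributed (α_post−α_prior, β_post−β_prior) successes and failures.
Total across both batches: 27−11=16 correct bits, 33−5=28 errors.
Subtract the second batch: 16−7=9 correct bits and 28−20=8 errors.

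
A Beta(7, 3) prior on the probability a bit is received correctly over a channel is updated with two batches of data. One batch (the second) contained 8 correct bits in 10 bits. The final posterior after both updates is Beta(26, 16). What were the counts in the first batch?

11 correct bits and 11 errors

Because Beta–binomial updating is additive in the counts, the combined data contributed (α_post−α_prior, β_post−β_prior) successes and failures.
Total across both batches: 26−7=19 correct bits, 16−3=13 errors.
Subtract the second batch: 19−8=11 correct bits and 13−2=11 errors.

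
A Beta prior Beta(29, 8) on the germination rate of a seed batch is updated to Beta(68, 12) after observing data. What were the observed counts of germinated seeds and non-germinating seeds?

39 germinated seeds and 4 non-germinating seeds

A Beta(a, b) prior with s successes and f failures in binomial data gives a Beta(a+s, b+f) posterior.
So s = 68 − 29 = 39 and f = 12 − 8 = 4.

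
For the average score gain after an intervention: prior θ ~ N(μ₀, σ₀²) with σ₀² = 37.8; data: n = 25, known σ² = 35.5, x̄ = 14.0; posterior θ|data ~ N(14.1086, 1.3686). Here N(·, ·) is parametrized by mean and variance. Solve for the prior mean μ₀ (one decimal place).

With known observation variance, the Normal–Normal posterior has precision τ_n = τ₀ + n/σ² and mean μ_n = (τ₀μ₀ + (n/σ²)x̄)/τ_n.
Here τ₀ = 1/37.8 = 0.026455 and τ_data = 25/35.5 = 0.704225, so τ_n = 0.730680.
Rearranging for μ₀: μ₀ = (μ_n·τ_n − τ_data·x̄)/τ₀ = (14.1086·0.730680 − 0.704225·14.0) / 0.026455 = 0.449722/0.026455 ≈ 17.0.

μ₀ = 17.0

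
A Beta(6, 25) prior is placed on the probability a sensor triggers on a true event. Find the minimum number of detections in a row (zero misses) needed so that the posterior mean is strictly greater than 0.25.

After k detections and 0 misses the posterior is Beta(6+k, 25), with mean (6+k)/(6+25+k).
Set (6+k)/(31+k) > 0.25 and solve: k > (0.25·31 − 6)/(1 − 0.25) = 2.333.
The smallest integer exceeding 2.333 is 3.

k = 3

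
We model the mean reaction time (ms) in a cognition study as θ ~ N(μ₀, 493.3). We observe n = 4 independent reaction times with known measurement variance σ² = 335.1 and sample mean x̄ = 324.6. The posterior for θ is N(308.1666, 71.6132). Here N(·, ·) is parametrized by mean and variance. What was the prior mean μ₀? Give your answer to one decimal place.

The posterior mean is a precision-weighted average: μ_n = (τ₀μ₀ + τ_data·x̄)/(τ₀+τ_data), with τ₀=1/σ₀² and τ_data=n/σ².
Here τ₀ = 1/493.3 = 0.002027 and τ_data = 4/335.1 = 0.011937, so τ_n = 0.013964.
Rearranging for μ₀: μ₀ = (μ_n·τ_n − τ_data·x̄)/τ₀ = (308.1666·0.013964 − 0.011937·324.6) / 0.002027 = 0.428488/0.002027 ≈ 211.4.

μ₀ = 211.4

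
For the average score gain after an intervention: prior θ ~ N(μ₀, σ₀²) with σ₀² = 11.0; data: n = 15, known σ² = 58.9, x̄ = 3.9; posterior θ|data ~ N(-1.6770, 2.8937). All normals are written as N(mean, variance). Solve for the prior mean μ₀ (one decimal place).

μ₀ = -17.3

The posterior mean is a precision-weighted average: μ_n = (τ₀μ₀ + τ_data·x̄)/(τ₀+τ_data), with τ₀=1/σ₀² and τ_data=n/σ².
Here τ₀ = 1/11.0 = 0.090909 and τ_data = 15/58.9 = 0.254669, so τ_n = 0.345578.
Rearranging for μ₀: μ₀ = (μ_n·τ_n − τ_data·x̄)/τ₀ = (-1.6770·0.345578 − 0.254669·3.9) / 0.090909 = -1.572743/0.090909 ≈ -17.3.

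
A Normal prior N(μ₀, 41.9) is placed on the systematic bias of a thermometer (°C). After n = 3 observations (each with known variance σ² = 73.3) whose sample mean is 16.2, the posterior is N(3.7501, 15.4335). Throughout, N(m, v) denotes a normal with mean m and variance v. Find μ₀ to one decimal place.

With known observation variance, the Normal–Normal posterior has precision τ_n = τ₀ + n/σ² and mean μ_n = (τ₀μ₀ + (n/σ²)x̄)/τ_n.
Here τ₀ = 1/41.9 = 0.023866 and τ_data = 3/73.3 = 0.040928, so τ_n = 0.064794.
Rearranging for μ₀: μ₀ = (μ_n·τ_n − τ_data·x̄)/τ₀ = (3.7501·0.064794 − 0.040928·16.2) / 0.023866 = -0.420050/0.023866 ≈ -17.6.

μ₀ = -17.6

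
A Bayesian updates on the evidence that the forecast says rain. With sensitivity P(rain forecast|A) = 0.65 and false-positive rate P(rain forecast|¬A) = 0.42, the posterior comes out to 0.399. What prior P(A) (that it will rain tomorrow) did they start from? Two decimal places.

P(A) = 0.30

In odds form, posterior odds = prior odds × likelihood ratio, so prior odds = posterior odds ÷ LR.
Posterior odds = 0.399/(1−0.399) = 0.6639. LR = 0.65/0.42 = 1.5476.
Prior odds = 0.6639/1.5476 = 0.4290, so P(A) = 0.4290/(1+0.4290) ≈ 0.30.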